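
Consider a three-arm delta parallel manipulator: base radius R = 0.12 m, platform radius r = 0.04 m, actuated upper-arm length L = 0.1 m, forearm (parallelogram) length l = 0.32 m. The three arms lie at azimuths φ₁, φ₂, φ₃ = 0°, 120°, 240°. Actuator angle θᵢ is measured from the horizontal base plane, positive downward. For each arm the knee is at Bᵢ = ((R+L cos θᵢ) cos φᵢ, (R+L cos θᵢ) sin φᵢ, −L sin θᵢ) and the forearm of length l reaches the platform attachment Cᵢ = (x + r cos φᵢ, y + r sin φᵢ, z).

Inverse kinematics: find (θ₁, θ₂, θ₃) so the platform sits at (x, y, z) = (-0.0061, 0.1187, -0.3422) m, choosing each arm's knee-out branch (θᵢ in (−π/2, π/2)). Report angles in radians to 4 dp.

φ1=0.0° → target in arm frame (-0.0061, 0.1187)
  A cos θ + B sin θ = C:  0.0861·cos θ + -0.3422·sin θ = -0.2310
  θ1 = atan2(B,A) + arccos(C/0.3529) = 0.9603
rotate P by −φ2: (0.1058, -0.0541, -0.3422)
  e−x'=-0.0258;  (l²−L²−(e−x')²−y'²−z²)/2L = -0.1415
  θ2 = atan2(B,A) + arccos(C/0.3432) = 0.3495
φ3=240.0° → target in arm frame (-0.0997, -0.0646)
  A=0.1797, B=-0.3422, C=(l²−L²−A²−y'²−z²)/(2L)=-0.3059
  γ=atan2(-0.3422,0.1797)=-1.0871;  ψ=arccos(-0.7915)=2.4840;  θ3=γ+ψ≈1.3969

θ₁ = 0.9603, θ₂ = 0.3495, θ₃ = 1.3969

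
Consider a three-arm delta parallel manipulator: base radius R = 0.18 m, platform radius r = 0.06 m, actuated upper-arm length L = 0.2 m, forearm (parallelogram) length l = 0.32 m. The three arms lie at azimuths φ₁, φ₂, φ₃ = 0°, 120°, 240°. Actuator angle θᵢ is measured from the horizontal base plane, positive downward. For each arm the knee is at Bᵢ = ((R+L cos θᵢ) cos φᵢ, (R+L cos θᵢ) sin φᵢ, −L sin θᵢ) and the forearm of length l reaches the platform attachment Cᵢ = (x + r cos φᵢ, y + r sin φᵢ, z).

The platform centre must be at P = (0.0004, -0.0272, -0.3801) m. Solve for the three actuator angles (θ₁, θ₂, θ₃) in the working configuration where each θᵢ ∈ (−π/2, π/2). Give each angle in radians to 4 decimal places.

θ₁ = 0.9601, θ₂ = 1.0472, θ₃ = 0.8726

arm 1 (φ=0.0°): x'=0.0004, y'=-0.0272
  A cos θ + B sin θ = C:  0.1196·cos θ + -0.3801·sin θ = -0.2428
  θ1 = atan2(B,A) + arccos(C/0.3985) = 0.9601
φ2=120.0° → target in arm frame (-0.0238, 0.0133)
  A cos θ + B sin θ = C:  0.1438·cos θ + -0.3801·sin θ = -0.2573
  γ=atan2(-0.3801,0.1438)=-1.2092;  ψ=arccos(-0.6331)=2.2564;  θ2=γ+ψ≈1.0472
φ3=240.0° → target in arm frame (0.0234, 0.0139)
  A cos θ + B sin θ = C:  0.0966·cos θ + -0.3801·sin θ = -0.2290
  γ=atan2(-0.3801,0.0966)=-1.3218;  ψ=arccos(-0.5840)=2.1944;  θ3=γ+ψ≈0.8726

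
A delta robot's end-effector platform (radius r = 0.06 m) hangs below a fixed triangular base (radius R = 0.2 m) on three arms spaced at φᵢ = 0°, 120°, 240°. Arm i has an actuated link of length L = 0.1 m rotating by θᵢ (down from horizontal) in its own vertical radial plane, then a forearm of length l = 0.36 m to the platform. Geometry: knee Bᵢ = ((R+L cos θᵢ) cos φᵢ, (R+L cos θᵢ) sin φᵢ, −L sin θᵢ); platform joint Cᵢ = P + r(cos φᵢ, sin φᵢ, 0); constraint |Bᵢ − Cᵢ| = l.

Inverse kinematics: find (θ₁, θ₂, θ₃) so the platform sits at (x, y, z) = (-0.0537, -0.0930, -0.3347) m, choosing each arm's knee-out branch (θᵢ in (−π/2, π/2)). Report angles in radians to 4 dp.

θ₁ = 1.0471, θ₂ = 1.0470, θ₃ = 0.0001

φ1=0.0° → target in arm frame (-0.0537, -0.0930)
  A cos θ + B sin θ = C:  0.1937·cos θ + -0.3347·sin θ = -0.1930
  √(A²+B²)=0.3867;  θ1 = -1.0462+2.0932 ≈ 1.0471
φ2=120.0° → target in arm frame (-0.0537, 0.0930)
  e−x'=0.1937;  (l²−L²−(e−x')²−y'²−z²)/2L = -0.1930
  γ=atan2(-0.3347,0.1937)=-1.0462;  ψ=arccos(-0.4990)=2.0932;  θ2=γ+ψ≈1.0470
rotate P by −φ3: (0.1074, 0.0000, -0.3347)
  A=0.0326, B=-0.3347, C=(l²−L²−A²−y'²−z²)/(2L)=0.0326
  √(A²+B²)=0.3363;  θ3 = -1.4737+1.4738 ≈ 0.0001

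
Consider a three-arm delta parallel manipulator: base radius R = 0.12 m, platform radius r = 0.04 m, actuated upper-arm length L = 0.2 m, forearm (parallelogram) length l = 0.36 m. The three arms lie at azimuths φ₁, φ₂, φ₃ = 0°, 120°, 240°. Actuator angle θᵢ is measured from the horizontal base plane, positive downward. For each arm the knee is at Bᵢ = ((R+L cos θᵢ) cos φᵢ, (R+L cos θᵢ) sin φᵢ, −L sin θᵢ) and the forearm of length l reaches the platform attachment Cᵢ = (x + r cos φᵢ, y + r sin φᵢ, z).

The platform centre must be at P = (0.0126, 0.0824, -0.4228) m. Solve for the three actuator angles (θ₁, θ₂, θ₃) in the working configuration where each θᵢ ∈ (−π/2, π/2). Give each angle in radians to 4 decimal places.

θ₁ = 0.7852, θ₂ = 0.6108, θ₃ = 1.0472

φ1=0.0° → target in arm frame (0.0126, 0.0824)
  A cos θ + B sin θ = C:  0.0674·cos θ + -0.4228·sin θ = -0.2512
  γ=atan2(-0.4228,0.0674)=-1.4127;  ψ=arccos(-0.5868)=2.1979;  θ1=γ+ψ≈0.7852
rotate P by −φ2: (0.0651, -0.0521, -0.4228)
  A=0.0149, B=-0.4228, C=(l²−L²−A²−y'²−z²)/(2L)=-0.2302
  γ=atan2(-0.4228,0.0149)=-1.5355;  ψ=arccos(-0.5442)=2.1463;  θ2=γ+ψ≈0.6108
arm 3 (φ=240.0°): x'=-0.0777, y'=-0.0303
  A=0.1577, B=-0.4228, C=(l²−L²−A²−y'²−z²)/(2L)=-0.2873
  √(A²+B²)=0.4512;  θ3 = -1.2139+2.2611 ≈ 1.0472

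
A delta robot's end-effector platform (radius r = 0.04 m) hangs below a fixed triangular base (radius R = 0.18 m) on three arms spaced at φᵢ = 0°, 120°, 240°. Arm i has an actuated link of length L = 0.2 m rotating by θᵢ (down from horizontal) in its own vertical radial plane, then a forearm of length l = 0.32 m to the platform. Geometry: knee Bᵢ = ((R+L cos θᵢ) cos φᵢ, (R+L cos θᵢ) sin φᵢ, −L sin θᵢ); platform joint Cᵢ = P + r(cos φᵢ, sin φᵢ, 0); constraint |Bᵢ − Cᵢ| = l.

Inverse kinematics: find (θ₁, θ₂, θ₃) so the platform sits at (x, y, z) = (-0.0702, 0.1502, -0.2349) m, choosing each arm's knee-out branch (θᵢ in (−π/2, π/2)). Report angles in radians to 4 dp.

φ1=0.0° → target in arm frame (-0.0702, 0.1502)
  A cos θ + B sin θ = C:  0.2102·cos θ + -0.2349·sin θ = -0.1488
  θ1 = atan2(B,A) + arccos(C/0.3152) = 1.2216
φ2=120.0° → target in arm frame (0.1652, -0.0143)
  e−x'=-0.0252;  (l²−L²−(e−x')²−y'²−z²)/2L = 0.0160
  √(A²+B²)=0.2362;  θ2 = -1.6776+1.5032 ≈ -0.1744
rotate P by −φ3: (-0.0950, -0.1359, -0.2349)
  e−x'=0.2350;  (l²−L²−(e−x')²−y'²−z²)/2L = -0.1661
  θ3 = atan2(B,A) + arccos(C/0.3323) = 1.3092

θ₁ = 1.2216, θ₂ = -0.1744, θ₃ = 1.3092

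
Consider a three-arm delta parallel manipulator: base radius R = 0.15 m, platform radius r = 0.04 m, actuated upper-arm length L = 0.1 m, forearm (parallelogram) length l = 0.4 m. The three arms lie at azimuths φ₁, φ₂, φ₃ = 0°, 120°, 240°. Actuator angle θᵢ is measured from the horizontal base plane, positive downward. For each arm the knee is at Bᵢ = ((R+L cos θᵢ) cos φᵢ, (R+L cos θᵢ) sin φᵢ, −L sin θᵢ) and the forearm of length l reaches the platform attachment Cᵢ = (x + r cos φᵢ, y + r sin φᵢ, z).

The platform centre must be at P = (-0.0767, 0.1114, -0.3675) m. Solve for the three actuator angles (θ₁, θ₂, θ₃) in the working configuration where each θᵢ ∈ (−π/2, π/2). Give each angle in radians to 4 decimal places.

φ1=0.0° → target in arm frame (-0.0767, 0.1114)
  A cos θ + B sin θ = C:  0.1867·cos θ + -0.3675·sin θ = -0.1616
  γ=atan2(-0.3675,0.1867)=-1.1007;  ψ=arccos(-0.3921)=1.9737;  θ1=γ+ψ≈0.8729
rotate P by −φ2: (0.1348, 0.0107, -0.3675)
  A=-0.0248, B=-0.3675, C=(l²−L²−A²−y'²−z²)/(2L)=0.0711
  √(A²+B²)=0.3683;  θ2 = -1.6382+1.3767 ≈ -0.2616
arm 3 (φ=240.0°): x'=-0.0581, y'=-0.1221
  A cos θ + B sin θ = C:  0.1681·cos θ + -0.3675·sin θ = -0.1412
  √(A²+B²)=0.4041;  θ3 = -1.1417+1.9277 ≈ 0.7859

θ₁ = 0.8729, θ₂ = -0.2616, θ₃ = 0.7859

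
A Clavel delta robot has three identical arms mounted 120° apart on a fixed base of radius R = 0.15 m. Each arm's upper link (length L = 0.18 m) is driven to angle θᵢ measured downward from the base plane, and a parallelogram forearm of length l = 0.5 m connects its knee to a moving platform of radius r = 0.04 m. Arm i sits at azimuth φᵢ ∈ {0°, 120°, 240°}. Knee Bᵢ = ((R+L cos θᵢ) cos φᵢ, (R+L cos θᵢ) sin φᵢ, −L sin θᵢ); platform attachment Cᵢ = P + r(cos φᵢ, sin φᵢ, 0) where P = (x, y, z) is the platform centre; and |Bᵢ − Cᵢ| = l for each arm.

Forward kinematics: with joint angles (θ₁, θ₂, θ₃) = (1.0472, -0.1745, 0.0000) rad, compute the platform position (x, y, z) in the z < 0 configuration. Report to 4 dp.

(-0.2314, 0.0255, -0.4074)

arm 1 at φ=0.0°: ρ1 = 0.2000;  O1 = (0.2000, 0.0000, -0.1559)
arm 2 at φ=120.0°: ρ2 = 0.2873;  O2 = (-0.1436, 0.2488, 0.0313)
arm 3 at φ=240.0°: ρ3 = 0.2900;  O3 = (-0.1450, -0.2511, 0.0000)
eliminate P² terms by subtracting sphere 1 from 2 and 3
[-0.6873 0.4976 0.3743]·P = 0.0192;  [-0.6900 -0.5023 0.3118]·P = 0.0198
Cramer: x(z) = -0.0283+0.4983z;  y(z) = -0.0005-0.0639z
quadratic in z: (1.2524)z²+(0.0843)z+(-0.1736)=0, √Δ=0.9363 → z ∈ {-0.4074, 0.3401}; z = -0.4074 (taking z<0)
x = -0.2314, y = 0.0255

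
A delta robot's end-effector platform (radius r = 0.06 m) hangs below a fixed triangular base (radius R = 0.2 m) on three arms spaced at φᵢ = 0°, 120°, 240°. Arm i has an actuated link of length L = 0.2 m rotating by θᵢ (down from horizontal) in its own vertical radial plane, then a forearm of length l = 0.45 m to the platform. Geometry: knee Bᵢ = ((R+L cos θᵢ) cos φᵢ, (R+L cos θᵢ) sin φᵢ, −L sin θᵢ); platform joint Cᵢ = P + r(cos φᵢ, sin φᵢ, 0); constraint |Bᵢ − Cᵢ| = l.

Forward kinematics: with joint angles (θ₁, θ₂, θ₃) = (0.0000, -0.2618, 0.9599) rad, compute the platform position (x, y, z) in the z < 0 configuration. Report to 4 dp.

(0.0606, 0.1595, -0.3146)

arm 1 at φ=0.0°: (R−r)+L cos θ1 = 0.3400;  O1 = (0.3400, 0.0000, 0.0000)
φ2=120.0°: virtual centre (-0.1666, 0.2885, 0.0518), radius l
O3 = (0.2547·cos240.0°, 0.2547·sin240.0°, -0.1638) = (-0.1274, -0.2206, -0.1638)
subtract pairs → two planes through P
linear system: -1.0132x+0.5771y = -0.0019−0.1035z; -0.9347x+-0.4412y = -0.0239−-0.3277z
det = 0.9864;  x = 0.0148+-0.1454z,  y = 0.0227+-0.4346z
quadratic in z: (1.2101)z²+(0.0748)z+(-0.0962)=0, √Δ=0.6866 → z ∈ {-0.3146, 0.2528}; z = -0.3146 (taking z<0)
x = 0.0606, y = 0.1595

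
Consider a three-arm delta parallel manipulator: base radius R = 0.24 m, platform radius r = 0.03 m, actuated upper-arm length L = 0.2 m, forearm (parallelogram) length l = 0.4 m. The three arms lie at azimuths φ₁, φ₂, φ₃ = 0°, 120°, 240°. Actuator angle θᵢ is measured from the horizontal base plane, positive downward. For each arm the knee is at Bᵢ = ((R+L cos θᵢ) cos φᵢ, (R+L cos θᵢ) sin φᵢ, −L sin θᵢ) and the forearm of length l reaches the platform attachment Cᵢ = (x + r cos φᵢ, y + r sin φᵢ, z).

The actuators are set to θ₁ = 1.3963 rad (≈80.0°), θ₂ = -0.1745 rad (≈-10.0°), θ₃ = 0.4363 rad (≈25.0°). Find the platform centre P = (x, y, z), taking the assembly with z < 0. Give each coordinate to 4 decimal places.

arm 1 at φ=0.0°: e+L cos θ1 = 0.2447;  S1 = (0.2447, 0.0000, -0.1970)
S2 = (0.4070·cos120.0°, 0.4070·sin120.0°, 0.0347) = (-0.2035, 0.3524, 0.0347)
φ3=240.0°: virtual centre (-0.1956, -0.3388, -0.0845), radius l
eliminate P² terms by subtracting sphere 1 from 2 and 3
linear system: -0.8964x+0.7049y = 0.0681−0.4634z; -0.8807x+-0.6777y = 0.0615−0.2249z
Cramer: x(z) = -0.0729+0.3847z;  y(z) = 0.0039-0.1681z
quadratic in z: (1.1763)z²+(0.1482)z+(-0.0203)=0, √Δ=0.3427 → z ∈ {-0.2087, 0.0827}; z = -0.2087 (taking z<0)
x = -0.1532, y = 0.0390

(-0.1532, 0.0390, -0.2087)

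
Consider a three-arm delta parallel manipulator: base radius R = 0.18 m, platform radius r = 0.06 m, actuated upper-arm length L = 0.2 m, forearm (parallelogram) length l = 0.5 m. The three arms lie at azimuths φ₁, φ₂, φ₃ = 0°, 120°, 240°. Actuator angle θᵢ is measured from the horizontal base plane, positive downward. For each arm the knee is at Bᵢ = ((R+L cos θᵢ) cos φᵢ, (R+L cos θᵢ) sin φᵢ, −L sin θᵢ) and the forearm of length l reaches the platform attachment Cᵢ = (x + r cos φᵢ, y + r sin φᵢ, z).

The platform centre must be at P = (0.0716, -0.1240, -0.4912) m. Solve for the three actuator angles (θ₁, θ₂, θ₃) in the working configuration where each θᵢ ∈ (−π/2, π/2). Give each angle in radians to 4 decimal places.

φ1=0.0° → target in arm frame (0.0716, -0.1240)
  A=0.0484, B=-0.4912, C=(l²−L²−A²−y'²−z²)/(2L)=-0.1225
  γ=atan2(-0.4912,0.0484)=-1.4726;  ψ=arccos(-0.2482)=1.8216;  θ1=γ+ψ≈0.3490
φ2=120.0° → target in arm frame (-0.1432, 0.0000)
  A=0.2632, B=-0.4912, C=(l²−L²−A²−y'²−z²)/(2L)=-0.2514
  γ=atan2(-0.4912,0.2632)=-1.0789;  ψ=arccos(-0.4511)=2.0388;  θ2=γ+ψ≈0.9598
φ3=240.0° → target in arm frame (0.0716, 0.1240)
  A=0.0484, B=-0.4912, C=(l²−L²−A²−y'²−z²)/(2L)=-0.1225
  θ3 = atan2(B,A) + arccos(C/0.4936) = 0.3490

θ₁ = 0.3490, θ₂ = 0.9598, θ₃ = 0.3490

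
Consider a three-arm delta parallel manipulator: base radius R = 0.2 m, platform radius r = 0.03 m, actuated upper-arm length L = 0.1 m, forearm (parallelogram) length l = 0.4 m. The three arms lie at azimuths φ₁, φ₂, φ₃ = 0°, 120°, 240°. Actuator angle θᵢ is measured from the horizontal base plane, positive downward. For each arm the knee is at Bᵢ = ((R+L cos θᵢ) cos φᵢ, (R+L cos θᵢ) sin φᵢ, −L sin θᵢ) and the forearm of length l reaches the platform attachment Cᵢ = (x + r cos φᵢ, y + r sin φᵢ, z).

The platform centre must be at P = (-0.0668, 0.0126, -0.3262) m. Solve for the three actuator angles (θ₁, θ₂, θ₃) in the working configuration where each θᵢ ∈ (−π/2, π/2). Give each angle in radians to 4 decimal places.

rotate P by −φ1: (-0.0668, 0.0126, -0.3262)
  A cos θ + B sin θ = C:  0.2368·cos θ + -0.3262·sin θ = -0.0632
  θ1 = atan2(B,A) + arccos(C/0.4031) = 0.7854
φ2=120.0° → target in arm frame (0.0443, 0.0516)
  e−x'=0.1257;  (l²−L²−(e−x')²−y'²−z²)/2L = 0.1257
  θ2 = atan2(B,A) + arccos(C/0.3496) = 0.0000
rotate P by −φ3: (0.0225, -0.0642, -0.3262)
  A=0.1475, B=-0.3262, C=(l²−L²−A²−y'²−z²)/(2L)=0.0886
  θ3 = atan2(B,A) + arccos(C/0.3580) = 0.1746

θ₁ = 0.7854, θ₂ = 0.0000, θ₃ = 0.1746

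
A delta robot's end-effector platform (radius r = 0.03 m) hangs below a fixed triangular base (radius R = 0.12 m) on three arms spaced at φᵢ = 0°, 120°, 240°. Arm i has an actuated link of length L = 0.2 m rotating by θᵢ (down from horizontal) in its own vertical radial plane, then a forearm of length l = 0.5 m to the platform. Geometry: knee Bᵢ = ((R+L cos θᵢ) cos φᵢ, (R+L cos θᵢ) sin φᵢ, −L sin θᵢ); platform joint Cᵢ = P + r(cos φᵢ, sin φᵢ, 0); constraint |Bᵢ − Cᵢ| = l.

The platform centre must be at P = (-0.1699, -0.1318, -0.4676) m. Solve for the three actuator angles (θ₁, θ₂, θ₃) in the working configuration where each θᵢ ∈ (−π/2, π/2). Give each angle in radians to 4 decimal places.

θ₁ = 0.9598, θ₂ = 0.6109, θ₃ = -0.0874

arm 1 (φ=0.0°): x'=-0.1699, y'=-0.1318
  A cos θ + B sin θ = C:  0.2599·cos θ + -0.4676·sin θ = -0.2339
  √(A²+B²)=0.5350;  θ1 = -1.0635+2.0233 ≈ 0.9598
arm 2 (φ=120.0°): x'=-0.0292, y'=0.2130
  e−x'=0.1192;  (l²−L²−(e−x')²−y'²−z²)/2L = -0.1706
  γ=atan2(-0.4676,0.1192)=-1.3212;  ψ=arccos(-0.3535)=1.9322;  θ2=γ+ψ≈0.6109
arm 3 (φ=240.0°): x'=0.1991, y'=-0.0812
  A=-0.1091, B=-0.4676, C=(l²−L²−A²−y'²−z²)/(2L)=-0.0679
  θ3 = atan2(B,A) + arccos(C/0.4802) = -0.0874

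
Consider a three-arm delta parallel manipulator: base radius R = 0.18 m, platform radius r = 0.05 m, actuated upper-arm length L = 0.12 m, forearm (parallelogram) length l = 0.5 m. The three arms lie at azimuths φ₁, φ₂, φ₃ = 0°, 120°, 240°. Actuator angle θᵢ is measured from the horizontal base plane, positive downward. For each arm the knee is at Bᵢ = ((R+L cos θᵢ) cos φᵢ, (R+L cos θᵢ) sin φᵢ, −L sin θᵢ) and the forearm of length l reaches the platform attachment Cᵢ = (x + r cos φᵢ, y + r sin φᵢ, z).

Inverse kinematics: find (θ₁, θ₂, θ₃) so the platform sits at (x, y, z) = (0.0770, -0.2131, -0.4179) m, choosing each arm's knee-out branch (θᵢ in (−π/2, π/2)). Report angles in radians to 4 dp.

θ₁ = -0.0002, θ₂ = 1.2218, θ₃ = -0.3492

rotate P by −φ1: (0.0770, -0.2131, -0.4179)
  e−x'=0.0530;  (l²−L²−(e−x')²−y'²−z²)/2L = 0.0531
  γ=atan2(-0.4179,0.0530)=-1.4446;  ψ=arccos(0.1260)=1.4445;  θ1=γ+ψ≈-0.0002
arm 2 (φ=120.0°): x'=-0.2231, y'=0.0399
  e−x'=0.3531;  (l²−L²−(e−x')²−y'²−z²)/2L = -0.2720
  θ2 = atan2(B,A) + arccos(C/0.5471) = 1.2218
φ3=240.0° → target in arm frame (0.1461, 0.1732)
  A cos θ + B sin θ = C:  -0.0161·cos θ + -0.4179·sin θ = 0.1279
  √(A²+B²)=0.4182;  θ3 = -1.6092+1.2600 ≈ -0.3492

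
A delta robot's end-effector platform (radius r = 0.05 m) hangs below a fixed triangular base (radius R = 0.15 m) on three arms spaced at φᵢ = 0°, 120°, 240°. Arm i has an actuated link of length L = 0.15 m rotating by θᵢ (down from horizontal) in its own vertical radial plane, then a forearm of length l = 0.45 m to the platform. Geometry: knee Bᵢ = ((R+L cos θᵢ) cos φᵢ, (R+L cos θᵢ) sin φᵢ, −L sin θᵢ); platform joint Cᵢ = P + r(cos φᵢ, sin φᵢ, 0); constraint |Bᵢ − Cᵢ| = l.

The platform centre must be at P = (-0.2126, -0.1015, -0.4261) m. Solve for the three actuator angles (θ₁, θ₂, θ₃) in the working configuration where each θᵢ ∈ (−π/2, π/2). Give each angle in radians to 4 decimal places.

rotate P by −φ1: (-0.2126, -0.1015, -0.4261)
  e−x'=0.3126;  (l²−L²−(e−x')²−y'²−z²)/2L = -0.3653
  θ1 = atan2(B,A) + arccos(C/0.5285) = 1.3961
rotate P by −φ2: (0.0184, 0.2349, -0.4261)
  A cos θ + B sin θ = C:  0.0816·cos θ + -0.4261·sin θ = -0.2113
  θ2 = atan2(B,A) + arccos(C/0.4338) = 0.6979
φ3=240.0° → target in arm frame (0.1942, -0.1334)
  A=-0.0942, B=-0.4261, C=(l²−L²−A²−y'²−z²)/(2L)=-0.0941
  √(A²+B²)=0.4364;  θ3 = -1.7884+1.7881 ≈ -0.0003

θ₁ = 1.3961, θ₂ = 0.6979, θ₃ = -0.0003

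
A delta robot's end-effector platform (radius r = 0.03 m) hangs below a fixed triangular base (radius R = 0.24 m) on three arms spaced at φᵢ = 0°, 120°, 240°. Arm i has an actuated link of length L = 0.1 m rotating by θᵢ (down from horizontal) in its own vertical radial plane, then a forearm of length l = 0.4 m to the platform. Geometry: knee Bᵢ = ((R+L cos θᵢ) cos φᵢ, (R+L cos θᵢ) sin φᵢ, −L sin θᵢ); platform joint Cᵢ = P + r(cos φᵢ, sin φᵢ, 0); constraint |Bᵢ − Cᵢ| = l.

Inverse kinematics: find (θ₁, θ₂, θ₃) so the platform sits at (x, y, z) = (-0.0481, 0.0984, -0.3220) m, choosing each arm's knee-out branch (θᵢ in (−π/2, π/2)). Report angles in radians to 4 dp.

rotate P by −φ1: (-0.0481, 0.0984, -0.3220)
  A cos θ + B sin θ = C:  0.2581·cos θ + -0.3220·sin θ = -0.1499
  γ=atan2(-0.3220,0.2581)=-0.8951;  ψ=arccos(-0.3633)=1.9426;  θ1=γ+ψ≈1.0475
arm 2 (φ=120.0°): x'=0.1093, y'=-0.0075
  A cos θ + B sin θ = C:  0.1007·cos θ + -0.3220·sin θ = 0.1806
  θ2 = atan2(B,A) + arccos(C/0.3374) = -0.2615
φ3=240.0° → target in arm frame (-0.0612, -0.0909)
  A cos θ + B sin θ = C:  0.2712·cos θ + -0.3220·sin θ = -0.1774
  θ3 = atan2(B,A) + arccos(C/0.4210) = 1.1348

θ₁ = 1.0475, θ₂ = -0.2615, θ₃ = 1.1348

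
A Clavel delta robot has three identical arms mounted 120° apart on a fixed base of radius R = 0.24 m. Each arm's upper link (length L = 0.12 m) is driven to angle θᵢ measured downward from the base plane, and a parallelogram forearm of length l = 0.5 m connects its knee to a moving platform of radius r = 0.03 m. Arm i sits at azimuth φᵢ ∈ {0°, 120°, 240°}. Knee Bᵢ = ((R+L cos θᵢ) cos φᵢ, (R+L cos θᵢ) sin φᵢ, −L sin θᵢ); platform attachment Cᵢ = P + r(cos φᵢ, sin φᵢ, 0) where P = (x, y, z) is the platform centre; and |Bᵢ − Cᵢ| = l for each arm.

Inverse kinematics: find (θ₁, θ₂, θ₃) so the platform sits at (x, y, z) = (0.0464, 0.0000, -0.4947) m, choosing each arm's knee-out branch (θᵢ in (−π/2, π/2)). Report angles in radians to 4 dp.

φ1=0.0° → target in arm frame (0.0464, 0.0000)
  A=0.1636, B=-0.4947, C=(l²−L²−A²−y'²−z²)/(2L)=-0.1496
  √(A²+B²)=0.5210;  θ1 = -1.2514+1.8619 ≈ 0.6105
rotate P by −φ2: (-0.0232, -0.0402, -0.4947)
  e−x'=0.2332;  (l²−L²−(e−x')²−y'²−z²)/2L = -0.2714
  √(A²+B²)=0.5469;  θ2 = -1.1303+2.0900 ≈ 0.9597
φ3=240.0° → target in arm frame (-0.0232, 0.0402)
  A=0.2332, B=-0.4947, C=(l²−L²−A²−y'²−z²)/(2L)=-0.2714
  √(A²+B²)=0.5469;  θ3 = -1.1303+2.0900 ≈ 0.9597

θ₁ = 0.6105, θ₂ = 0.9597, θ₃ = 0.9597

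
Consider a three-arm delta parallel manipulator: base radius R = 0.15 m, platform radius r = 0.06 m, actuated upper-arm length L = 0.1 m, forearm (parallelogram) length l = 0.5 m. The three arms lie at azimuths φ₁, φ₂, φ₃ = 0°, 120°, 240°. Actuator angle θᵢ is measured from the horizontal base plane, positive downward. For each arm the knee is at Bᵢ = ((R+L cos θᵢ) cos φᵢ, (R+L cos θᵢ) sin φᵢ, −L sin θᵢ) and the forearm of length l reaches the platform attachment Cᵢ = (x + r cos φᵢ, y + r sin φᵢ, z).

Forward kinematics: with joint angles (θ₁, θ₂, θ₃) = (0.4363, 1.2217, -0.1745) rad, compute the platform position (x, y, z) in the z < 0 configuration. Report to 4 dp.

(0.0245, -0.2156, -0.4655)

arm 1 at φ=0.0°: e+L cos θ1 = 0.1806;  centre 1 = (0.1806, 0.0000, -0.0423)
centre 2 = (0.1242·cos120.0°, 0.1242·sin120.0°, -0.0940) = (-0.0621, 0.1076, -0.0940)
arm 3 at φ=240.0°: e+L cos θ3 = 0.1885;  centre 3 = (-0.0942, -0.1632, 0.0174)
eliminate P² terms by subtracting sphere 1 from 2 and 3
[-0.4855 0.2151 -0.1034]·P = -0.0102;  [-0.5497 -0.3265 0.1192]·P = 0.0014
Cramer: x(z) = 0.0109-0.0293z;  y(z) = -0.0227+0.4146z
into |P−centre ₁|² = l²: 1.1728z² + 0.0757z + -0.2189 = 0;  Δ = 1.0325;  z = -0.4655 or 0.4010 → z<0 root = -0.4655
x = 0.0245, y = -0.2156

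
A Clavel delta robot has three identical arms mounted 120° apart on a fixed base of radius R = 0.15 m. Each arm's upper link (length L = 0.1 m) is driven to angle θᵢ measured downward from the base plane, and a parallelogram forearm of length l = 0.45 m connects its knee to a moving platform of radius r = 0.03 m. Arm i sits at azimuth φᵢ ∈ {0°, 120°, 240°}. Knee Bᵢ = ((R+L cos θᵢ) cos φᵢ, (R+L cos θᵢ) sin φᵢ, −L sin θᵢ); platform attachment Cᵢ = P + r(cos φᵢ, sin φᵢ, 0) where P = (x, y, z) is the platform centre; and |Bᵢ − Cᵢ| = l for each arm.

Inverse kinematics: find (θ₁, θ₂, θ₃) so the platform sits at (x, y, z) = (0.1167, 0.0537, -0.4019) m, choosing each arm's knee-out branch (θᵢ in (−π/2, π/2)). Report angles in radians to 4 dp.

φ1=0.0° → target in arm frame (0.1167, 0.0537)
  A=0.0033, B=-0.4019, C=(l²−L²−A²−y'²−z²)/(2L)=0.1404
  θ1 = atan2(B,A) + arccos(C/0.4019) = -0.3487
rotate P by −φ2: (-0.0118, -0.1279, -0.4019)
  A cos θ + B sin θ = C:  0.1318·cos θ + -0.4019·sin θ = -0.0138
  θ2 = atan2(B,A) + arccos(C/0.4230) = 0.3497
arm 3 (φ=240.0°): x'=-0.1049, y'=0.0742
  A=0.2249, B=-0.4019, C=(l²−L²−A²−y'²−z²)/(2L)=-0.1255
  γ=atan2(-0.4019,0.2249)=-1.0607;  ψ=arccos(-0.2724)=1.8467;  θ3=γ+ψ≈0.7860

θ₁ = -0.3487, θ₂ = 0.3497, θ₃ = 0.7860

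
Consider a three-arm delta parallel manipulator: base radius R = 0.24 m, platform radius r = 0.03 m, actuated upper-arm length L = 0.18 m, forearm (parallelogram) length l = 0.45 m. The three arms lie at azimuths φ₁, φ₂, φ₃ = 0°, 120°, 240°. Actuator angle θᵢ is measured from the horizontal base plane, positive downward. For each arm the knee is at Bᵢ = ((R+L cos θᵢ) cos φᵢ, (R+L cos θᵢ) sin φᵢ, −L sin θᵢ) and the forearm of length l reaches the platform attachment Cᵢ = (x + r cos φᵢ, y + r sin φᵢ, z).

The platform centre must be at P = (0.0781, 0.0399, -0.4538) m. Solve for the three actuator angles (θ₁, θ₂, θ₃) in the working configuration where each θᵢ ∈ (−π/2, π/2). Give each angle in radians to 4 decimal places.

θ₁ = 0.6110, θ₂ = 0.9598, θ₃ = 1.2214

arm 1 (φ=0.0°): x'=0.0781, y'=0.0399
  e−x'=0.1319;  (l²−L²−(e−x')²−y'²−z²)/2L = -0.1523
  √(A²+B²)=0.4726;  θ1 = -1.2879+1.8989 ≈ 0.6110
φ2=120.0° → target in arm frame (-0.0045, -0.0876)
  e−x'=0.2145;  (l²−L²−(e−x')²−y'²−z²)/2L = -0.2487
  γ=atan2(-0.4538,0.2145)=-1.1293;  ψ=arccos(-0.4954)=2.0891;  θ2=γ+ψ≈0.9598
arm 3 (φ=240.0°): x'=-0.0736, y'=0.0477
  A=0.2836, B=-0.4538, C=(l²−L²−A²−y'²−z²)/(2L)=-0.3293
  √(A²+B²)=0.5351;  θ3 = -1.0122+2.2336 ≈ 1.2214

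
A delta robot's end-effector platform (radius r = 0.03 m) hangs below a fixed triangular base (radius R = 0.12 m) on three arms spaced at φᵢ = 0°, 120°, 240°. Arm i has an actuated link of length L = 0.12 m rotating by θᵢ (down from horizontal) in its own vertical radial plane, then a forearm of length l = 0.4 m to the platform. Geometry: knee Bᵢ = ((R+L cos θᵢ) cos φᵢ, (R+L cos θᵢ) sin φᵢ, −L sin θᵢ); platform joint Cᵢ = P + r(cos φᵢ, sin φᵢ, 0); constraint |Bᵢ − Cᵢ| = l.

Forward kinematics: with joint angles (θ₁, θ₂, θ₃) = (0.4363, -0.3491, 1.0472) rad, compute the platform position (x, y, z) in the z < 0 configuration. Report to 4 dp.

arm 1 at φ=0.0°: (R−r)+L cos θ1 = 0.1988;  S1 = (0.1988, 0.0000, -0.0507)
S2 = (0.2028·cos120.0°, 0.2028·sin120.0°, 0.0410) = (-0.1014, 0.1756, 0.0410)
φ3=240.0°: virtual centre (-0.0750, -0.1299, -0.1039), radius l
eliminate P² terms by subtracting sphere 1 from 2 and 3
[-0.6003 0.3512 0.1835]·P = 0.0007;  [-0.5475 -0.2598 -0.1064]·P = -0.0088
Cramer: x(z) = 0.0083+0.0296z;  y(z) = 0.0163-0.4720z
sphere 1 gives Az²+Bz+C=0 with A=1.2236, B=0.0748, C=-0.1209;  B²−4AC=0.5973;  roots -0.3464, 0.2852;  negative root z = -0.3464
x = -0.0019, y = 0.1797

(-0.0019, 0.1797, -0.3464)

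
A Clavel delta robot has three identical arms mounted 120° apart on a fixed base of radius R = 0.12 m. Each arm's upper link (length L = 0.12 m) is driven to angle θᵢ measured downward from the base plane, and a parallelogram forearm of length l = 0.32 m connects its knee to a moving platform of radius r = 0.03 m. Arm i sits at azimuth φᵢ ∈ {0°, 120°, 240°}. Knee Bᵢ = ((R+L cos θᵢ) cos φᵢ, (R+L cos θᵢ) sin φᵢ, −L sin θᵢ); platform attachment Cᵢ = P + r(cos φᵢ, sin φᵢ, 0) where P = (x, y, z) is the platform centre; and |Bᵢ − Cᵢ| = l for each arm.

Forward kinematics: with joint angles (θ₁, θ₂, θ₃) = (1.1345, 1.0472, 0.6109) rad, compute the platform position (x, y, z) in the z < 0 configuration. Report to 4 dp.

arm 1 at φ=0.0°: ρ1 = 0.1407;  centre 1 = (0.1407, 0.0000, -0.1088)
centre 2 = (0.1500·cos120.0°, 0.1500·sin120.0°, -0.1039) = (-0.0750, 0.1299, -0.1039)
φ3=240.0°: virtual centre (-0.0941, -0.1631, -0.0688), radius l
|centre ₂|²−|centre ₁|² = 0.0017;  |centre ₃|²−|centre ₁|² = 0.0086
plane₁₂: -0.4314x+0.2598y+0.0097z = 0.0017
det = 0.2627;  x = -0.0105+0.0910z,  y = -0.0111+0.1138z
into |P−centre ₁|² = l²: 1.0212z² + 0.1875z + -0.0676 = 0;  Δ = 0.3112;  z = -0.3649 or 0.1813 → z<0 root = -0.3649
x = -0.0437, y = -0.0526

(-0.0437, -0.0526, -0.3649)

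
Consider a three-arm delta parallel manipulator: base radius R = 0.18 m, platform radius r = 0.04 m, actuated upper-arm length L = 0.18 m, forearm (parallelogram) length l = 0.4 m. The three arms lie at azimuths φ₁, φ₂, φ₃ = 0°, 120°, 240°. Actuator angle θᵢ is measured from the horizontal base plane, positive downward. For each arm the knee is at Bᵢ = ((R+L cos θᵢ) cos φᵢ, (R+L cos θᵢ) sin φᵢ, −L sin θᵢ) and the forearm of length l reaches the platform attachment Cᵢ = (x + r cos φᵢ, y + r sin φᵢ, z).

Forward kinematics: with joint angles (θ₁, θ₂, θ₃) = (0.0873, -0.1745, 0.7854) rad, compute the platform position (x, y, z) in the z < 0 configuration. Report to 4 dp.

φ1=0.0°: virtual centre (0.3193, 0.0000, -0.0157), radius l
centre 2 = (0.3173·cos120.0°, 0.3173·sin120.0°, 0.0313) = (-0.1586, 0.2748, 0.0313)
φ3=240.0°: virtual centre (-0.1336, -0.2315, -0.1273), radius l
|centre ₂|²−|centre ₁|² = -0.0006;  |centre ₃|²−|centre ₁|² = -0.0146
plane₁₂: -0.9559x+0.5495y+0.0939z = -0.0006
Cramer: x(z) = 0.0088-0.0842z;  y(z) = 0.0143-0.3173z
sphere 1 gives Az²+Bz+C=0 with A=1.1078, B=0.0746, C=-0.0631;  B²−4AC=0.2853;  roots -0.2748, 0.2074;  negative root z = -0.2748
x = 0.0319, y = 0.1014

(0.0319, 0.1014, -0.2748)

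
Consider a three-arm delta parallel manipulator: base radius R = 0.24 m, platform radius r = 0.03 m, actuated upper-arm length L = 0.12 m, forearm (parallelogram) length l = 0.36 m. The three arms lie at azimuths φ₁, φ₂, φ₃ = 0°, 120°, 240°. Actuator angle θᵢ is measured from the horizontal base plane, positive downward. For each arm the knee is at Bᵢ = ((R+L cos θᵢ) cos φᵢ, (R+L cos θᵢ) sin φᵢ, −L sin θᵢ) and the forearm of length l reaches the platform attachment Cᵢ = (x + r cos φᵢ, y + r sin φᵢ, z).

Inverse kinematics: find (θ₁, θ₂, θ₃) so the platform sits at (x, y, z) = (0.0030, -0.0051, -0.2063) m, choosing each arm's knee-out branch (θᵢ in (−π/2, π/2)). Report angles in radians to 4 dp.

arm 1 (φ=0.0°): x'=0.0030, y'=-0.0051
  e−x'=0.2070;  (l²−L²−(e−x')²−y'²−z²)/2L = 0.1240
  √(A²+B²)=0.2922;  θ1 = -0.7837+1.1325 ≈ 0.3488
rotate P by −φ2: (-0.0059, 0.0000, -0.2063)
  e−x'=0.2159;  (l²−L²−(e−x')²−y'²−z²)/2L = 0.1084
  √(A²+B²)=0.2986;  θ2 = -0.7626+1.1993 ≈ 0.4366
rotate P by −φ3: (0.0029, 0.0051, -0.2063)
  e−x'=0.2071;  (l²−L²−(e−x')²−y'²−z²)/2L = 0.1239
  γ=atan2(-0.2063,0.2071)=-0.7835;  ψ=arccos(0.4238)=1.1332;  θ3=γ+ψ≈0.3497

θ₁ = 0.3488, θ₂ = 0.4366, θ₃ = 0.3497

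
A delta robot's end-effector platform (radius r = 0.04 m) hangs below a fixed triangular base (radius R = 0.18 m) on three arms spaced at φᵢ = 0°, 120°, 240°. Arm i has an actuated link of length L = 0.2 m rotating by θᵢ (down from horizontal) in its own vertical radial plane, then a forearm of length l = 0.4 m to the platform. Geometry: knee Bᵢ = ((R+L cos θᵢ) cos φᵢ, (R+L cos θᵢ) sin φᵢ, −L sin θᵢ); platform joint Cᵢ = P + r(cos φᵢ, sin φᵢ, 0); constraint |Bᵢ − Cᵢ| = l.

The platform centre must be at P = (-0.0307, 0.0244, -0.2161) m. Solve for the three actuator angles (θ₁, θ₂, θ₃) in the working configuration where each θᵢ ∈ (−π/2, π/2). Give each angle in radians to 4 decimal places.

arm 1 (φ=0.0°): x'=-0.0307, y'=0.0244
  A cos θ + B sin θ = C:  0.1707·cos θ + -0.2161·sin θ = 0.1089
  γ=atan2(-0.2161,0.1707)=-0.9022;  ψ=arccos(0.3955)=1.1642;  θ1=γ+ψ≈0.2619
φ2=120.0° → target in arm frame (0.0365, 0.0144)
  e−x'=0.1035;  (l²−L²−(e−x')²−y'²−z²)/2L = 0.1559
  γ=atan2(-0.2161,0.1035)=-1.1241;  ψ=arccos(0.6508)=0.8621;  θ2=γ+ψ≈-0.2619
rotate P by −φ3: (-0.0058, -0.0388, -0.2161)
  A=0.1458, B=-0.2161, C=(l²−L²−A²−y'²−z²)/(2L)=0.1264
  √(A²+B²)=0.2607;  θ3 = -0.9773+1.0647 ≈ 0.0874

θ₁ = 0.2619, θ₂ = -0.2619, θ₃ = 0.0874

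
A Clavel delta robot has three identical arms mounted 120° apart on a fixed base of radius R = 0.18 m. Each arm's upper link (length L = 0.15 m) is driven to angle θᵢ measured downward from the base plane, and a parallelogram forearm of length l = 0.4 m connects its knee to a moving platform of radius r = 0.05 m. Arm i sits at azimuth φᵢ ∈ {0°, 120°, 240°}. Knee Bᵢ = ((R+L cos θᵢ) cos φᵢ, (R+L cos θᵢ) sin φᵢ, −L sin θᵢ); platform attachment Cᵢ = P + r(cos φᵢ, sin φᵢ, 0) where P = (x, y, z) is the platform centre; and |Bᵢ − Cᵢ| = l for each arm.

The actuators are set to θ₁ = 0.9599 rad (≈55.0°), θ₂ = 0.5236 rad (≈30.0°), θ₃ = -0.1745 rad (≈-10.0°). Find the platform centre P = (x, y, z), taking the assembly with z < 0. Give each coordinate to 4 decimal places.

S1 = (0.2160·cos0.0°, 0.2160·sin0.0°, -0.1229) = (0.2160, 0.0000, -0.1229)
S2 = (0.2599·cos120.0°, 0.2599·sin120.0°, -0.0750) = (-0.1300, 0.2251, -0.0750)
S3 = (0.2777·cos240.0°, 0.2777·sin240.0°, 0.0260) = (-0.1389, -0.2405, 0.0260)
subtract pairs → two planes through P
[-0.6920 0.4502 0.0957]·P = 0.0114;  [-0.7098 -0.4810 0.2978]·P = 0.0160
Cramer: x(z) = -0.0195+0.2761z;  y(z) = -0.0046+0.2117z
sphere 1 gives Az²+Bz+C=0 with A=1.1211, B=0.1137, C=-0.0894;  B²−4AC=0.4139;  roots -0.3377, 0.2362;  negative root z = -0.3377
x = -0.1127, y = -0.0761

(-0.1127, -0.0761, -0.3377)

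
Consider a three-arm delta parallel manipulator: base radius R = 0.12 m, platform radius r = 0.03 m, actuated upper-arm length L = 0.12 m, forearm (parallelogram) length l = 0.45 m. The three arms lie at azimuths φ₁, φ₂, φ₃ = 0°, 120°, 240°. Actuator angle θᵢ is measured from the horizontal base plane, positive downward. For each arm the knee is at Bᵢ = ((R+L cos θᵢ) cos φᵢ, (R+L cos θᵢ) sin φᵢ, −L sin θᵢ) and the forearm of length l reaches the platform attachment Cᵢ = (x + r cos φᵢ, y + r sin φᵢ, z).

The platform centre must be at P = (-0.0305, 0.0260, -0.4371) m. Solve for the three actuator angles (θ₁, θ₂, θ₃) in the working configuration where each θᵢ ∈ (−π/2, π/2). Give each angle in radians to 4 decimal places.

θ₁ = 0.4366, θ₂ = 0.1745, θ₃ = 0.3493

arm 1 (φ=0.0°): x'=-0.0305, y'=0.0260
  A cos θ + B sin θ = C:  0.1205·cos θ + -0.4371·sin θ = -0.0756
  √(A²+B²)=0.4534;  θ1 = -1.3018+1.7384 ≈ 0.4366
arm 2 (φ=120.0°): x'=0.0378, y'=0.0134
  A=0.0522, B=-0.4371, C=(l²−L²−A²−y'²−z²)/(2L)=-0.0244
  θ2 = atan2(B,A) + arccos(C/0.4402) = 0.1745
φ3=240.0° → target in arm frame (-0.0073, -0.0394)
  e−x'=0.0973;  (l²−L²−(e−x')²−y'²−z²)/2L = -0.0582
  √(A²+B²)=0.4478;  θ3 = -1.3518+1.7012 ≈ 0.3493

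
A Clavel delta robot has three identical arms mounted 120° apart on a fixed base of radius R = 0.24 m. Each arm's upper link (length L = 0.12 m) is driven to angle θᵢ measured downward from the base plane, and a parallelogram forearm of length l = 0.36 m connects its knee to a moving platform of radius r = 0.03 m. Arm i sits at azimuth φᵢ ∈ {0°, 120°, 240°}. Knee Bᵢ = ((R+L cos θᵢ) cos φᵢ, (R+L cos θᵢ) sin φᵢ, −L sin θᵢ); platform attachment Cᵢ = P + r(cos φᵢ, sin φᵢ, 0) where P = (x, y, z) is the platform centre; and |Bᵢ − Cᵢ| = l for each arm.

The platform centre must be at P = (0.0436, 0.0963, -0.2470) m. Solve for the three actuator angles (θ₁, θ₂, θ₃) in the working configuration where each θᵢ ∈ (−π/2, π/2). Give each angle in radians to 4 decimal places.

θ₁ = 0.3494, θ₂ = 0.1744, θ₃ = 1.3965

φ1=0.0° → target in arm frame (0.0436, 0.0963)
  e−x'=0.1664;  (l²−L²−(e−x')²−y'²−z²)/2L = 0.0718
  θ1 = atan2(B,A) + arccos(C/0.2978) = 0.3494
φ2=120.0° → target in arm frame (0.0616, -0.0859)
  e−x'=0.1484;  (l²−L²−(e−x')²−y'²−z²)/2L = 0.1033
  θ2 = atan2(B,A) + arccos(C/0.2882) = 0.1744
arm 3 (φ=240.0°): x'=-0.1052, y'=-0.0104
  A cos θ + B sin θ = C:  0.3152·cos θ + -0.2470·sin θ = -0.1886
  θ3 = atan2(B,A) + arccos(C/0.4004) = 1.3965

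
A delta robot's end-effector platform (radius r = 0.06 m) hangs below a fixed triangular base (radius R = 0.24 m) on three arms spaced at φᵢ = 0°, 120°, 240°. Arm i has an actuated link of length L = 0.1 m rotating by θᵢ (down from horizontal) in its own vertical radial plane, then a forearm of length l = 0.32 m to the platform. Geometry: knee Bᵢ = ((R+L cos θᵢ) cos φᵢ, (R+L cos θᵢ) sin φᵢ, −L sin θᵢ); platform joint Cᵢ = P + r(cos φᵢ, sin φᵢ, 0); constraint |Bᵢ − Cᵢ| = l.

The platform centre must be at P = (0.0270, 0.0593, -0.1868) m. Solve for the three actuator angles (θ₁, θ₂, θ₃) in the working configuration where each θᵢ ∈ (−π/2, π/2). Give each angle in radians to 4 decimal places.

φ1=0.0° → target in arm frame (0.0270, 0.0593)
  A cos θ + B sin θ = C:  0.1530·cos θ + -0.1868·sin θ = 0.1529
  θ1 = atan2(B,A) + arccos(C/0.2415) = 0.0005
rotate P by −φ2: (0.0379, -0.0530, -0.1868)
  e−x'=0.1421;  (l²−L²−(e−x')²−y'²−z²)/2L = 0.1724
  √(A²+B²)=0.2347;  θ2 = -0.9203+0.7457 ≈ -0.1746
rotate P by −φ3: (-0.0649, -0.0063, -0.1868)
  A=0.2449, B=-0.1868, C=(l²−L²−A²−y'²−z²)/(2L)=-0.0124
  √(A²+B²)=0.3080;  θ3 = -0.6517+1.6112 ≈ 0.9595

θ₁ = 0.0005, θ₂ = -0.1746, θ₃ = 0.9595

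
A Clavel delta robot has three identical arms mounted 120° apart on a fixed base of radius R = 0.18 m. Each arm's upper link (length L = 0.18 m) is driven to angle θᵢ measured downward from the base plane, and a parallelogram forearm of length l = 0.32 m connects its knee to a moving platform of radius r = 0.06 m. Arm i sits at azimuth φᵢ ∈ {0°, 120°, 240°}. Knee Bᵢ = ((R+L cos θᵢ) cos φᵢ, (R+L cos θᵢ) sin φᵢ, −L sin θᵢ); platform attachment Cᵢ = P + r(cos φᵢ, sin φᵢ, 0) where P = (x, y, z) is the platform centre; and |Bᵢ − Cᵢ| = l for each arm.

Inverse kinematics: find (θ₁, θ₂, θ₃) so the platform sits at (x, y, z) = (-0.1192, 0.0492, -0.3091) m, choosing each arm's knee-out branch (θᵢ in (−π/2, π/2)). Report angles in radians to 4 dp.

θ₁ = 1.3088, θ₂ = 0.3491, θ₃ = 0.7857

φ1=0.0° → target in arm frame (-0.1192, 0.0492)
  A=0.2392, B=-0.3091, C=(l²−L²−A²−y'²−z²)/(2L)=-0.2366
  √(A²+B²)=0.3908;  θ1 = -0.9122+2.2210 ≈ 1.3088
rotate P by −φ2: (0.1022, 0.0786, -0.3091)
  A cos θ + B sin θ = C:  0.0178·cos θ + -0.3091·sin θ = -0.0890
  θ2 = atan2(B,A) + arccos(C/0.3096) = 0.3491
rotate P by −φ3: (0.0170, -0.1278, -0.3091)
  A cos θ + B sin θ = C:  0.1030·cos θ + -0.3091·sin θ = -0.1458
  √(A²+B²)=0.3258;  θ3 = -1.2491+2.0348 ≈ 0.7857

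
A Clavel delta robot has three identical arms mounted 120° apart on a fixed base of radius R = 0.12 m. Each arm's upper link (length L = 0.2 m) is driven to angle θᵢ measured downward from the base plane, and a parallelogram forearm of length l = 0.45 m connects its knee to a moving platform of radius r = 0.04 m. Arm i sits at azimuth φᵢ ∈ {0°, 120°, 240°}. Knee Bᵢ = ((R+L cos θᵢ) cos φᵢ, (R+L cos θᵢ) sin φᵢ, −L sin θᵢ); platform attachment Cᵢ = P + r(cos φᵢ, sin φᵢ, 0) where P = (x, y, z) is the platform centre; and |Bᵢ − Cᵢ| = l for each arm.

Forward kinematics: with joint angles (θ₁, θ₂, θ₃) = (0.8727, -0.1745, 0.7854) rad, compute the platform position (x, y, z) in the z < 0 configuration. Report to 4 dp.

arm 1 at φ=0.0°: (R−r)+L cos θ1 = 0.2086;  S1 = (0.2086, 0.0000, -0.1532)
S2 = (0.2770·cos120.0°, 0.2770·sin120.0°, 0.0347) = (-0.1385, 0.2399, 0.0347)
arm 3 at φ=240.0°: (R−r)+L cos θ3 = 0.2214;  S3 = (-0.1107, -0.1918, -0.1414)
subtract pairs → two planes through P
linear system: -0.6941x+0.4797y = 0.0109−0.3759z; -0.6385x+-0.3835y = 0.0021−0.0236z
det = 0.5725;  x = -0.0091+0.2716z,  y = 0.0097+-0.3906z
into |P−S₁|² = l²: 1.2263z² + 0.1807z + -0.1316 = 0;  Δ = 0.6781;  z = -0.4094 or 0.2621 → z<0 root = -0.4094
x = -0.1202, y = 0.1696

(-0.1202, 0.1696, -0.4094)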